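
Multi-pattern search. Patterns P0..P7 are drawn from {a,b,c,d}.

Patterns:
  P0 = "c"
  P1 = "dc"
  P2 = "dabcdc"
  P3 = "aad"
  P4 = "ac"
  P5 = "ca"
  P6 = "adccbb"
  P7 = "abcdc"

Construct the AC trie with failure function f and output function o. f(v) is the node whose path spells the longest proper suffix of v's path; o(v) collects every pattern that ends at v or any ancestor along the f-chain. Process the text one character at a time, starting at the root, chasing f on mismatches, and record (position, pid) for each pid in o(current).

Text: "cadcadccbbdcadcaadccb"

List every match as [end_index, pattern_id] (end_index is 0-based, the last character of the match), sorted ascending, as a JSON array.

Build automaton:
Trie nodes:
  n0 'ε': a→9 c→1 d→2
  n1 'c': a→13  ←P0
  n2 'd': a→4 c→3
  n3 'dc': ·  ←P1
  n4 'da': b→5
  n5 'dab': c→6
  n6 'dabc': d→7
  n7 'dabcd': c→8
  n8 'dabcdc': ·  ←P2
  n9 'a': a→10 b→19 c→12 d→14
  n10 'aa': d→11
  n11 'aad': ·  ←P3
  n12 'ac': ·  ←P4
  n13 'ca': ·  ←P5
  n14 'ad': c→15
  n15 'adc': c→16
  n16 'adcc': b→17
  n17 'adccb': b→18
  n18 'adccbb': ·  ←P6
  n19 'ab': c→20
  n20 'abc': d→21
  n21 'abcd': c→22
  n22 'abcdc': ·  ←P7

BFS fail/out derivation:
  fail(1) 'c': from fail(0)=0 chase 'c': 0 ⇒ 0;  out={0}∪out(0)={0}
  fail(2) 'd': from fail(0)=0 chase 'd': 0 ⇒ 0;  out=∅∪out(0)=∅
  fail(9) 'a': from fail(0)=0 chase 'a': 0 ⇒ 0;  out=∅∪out(0)=∅
  fail(3) 'dc': from fail(2)=0 chase 'c': 0 ⇒ 1;  out={1}∪out(1)={0,1}
  fail(4) 'da': from fail(2)=0 chase 'a': 0 ⇒ 9;  out=∅∪out(9)=∅
  fail(10) 'aa': from fail(9)=0 chase 'a': 0 ⇒ 9;  out=∅∪out(9)=∅
  fail(12) 'ac': from fail(9)=0 chase 'c': 0 ⇒ 1;  out={4}∪out(1)={0,4}
  fail(13) 'ca': from fail(1)=0 chase 'a': 0 ⇒ 9;  out={5}∪out(9)={5}
  fail(14) 'ad': from fail(9)=0 chase 'd': 0 ⇒ 2;  out=∅∪out(2)=∅
  fail(19) 'ab': from fail(9)=0 chase 'b': 0 ⇒ 0;  out=∅∪out(0)=∅
  fail(5) 'dab': from fail(4)=9 chase 'b': 9 ⇒ 19;  out=∅∪out(19)=∅
  fail(11) 'aad': from fail(10)=9 chase 'd': 9 ⇒ 14;  out={3}∪out(14)={3}
  fail(15) 'adc': from fail(14)=2 chase 'c': 2 ⇒ 3;  out=∅∪out(3)={0,1}
  fail(20) 'abc': from fail(19)=0 chase 'c': 0 ⇒ 1;  out=∅∪out(1)={0}
  fail(6) 'dabc': from fail(5)=19 chase 'c': 19 ⇒ 20;  out=∅∪out(20)={0}
  fail(16) 'adcc': from fail(15)=3 chase 'c': 3→1→0 ⇒ 1;  out=∅∪out(1)={0}
  fail(21) 'abcd': from fail(20)=1 chase 'd': 1→0 ⇒ 2;  out=∅∪out(2)=∅
  fail(7) 'dabcd': from fail(6)=20 chase 'd': 20 ⇒ 21;  out=∅∪out(21)=∅
  fail(17) 'adccb': from fail(16)=1 chase 'b': 1→0 ⇒ 0;  out=∅∪out(0)=∅
  fail(22) 'abcdc': from fail(21)=2 chase 'c': 2 ⇒ 3;  out={7}∪out(3)={0,1,7}
  fail(8) 'dabcdc': from fail(7)=21 chase 'c': 21 ⇒ 22;  out={2}∪out(22)={0,1,2,7}
  fail(18) 'adccbb': from fail(17)=0 chase 'b': 0 ⇒ 0;  out={6}∪out(0)={6}

Run:
pos 0 'c': at 1  → match P0@[0:0]
pos 1 'a': at 13  → match P5@[0:1]
pos 2 'd': at 14 ·f
pos 3 'c': at 15  → match P0@[3:3],P1@[2:3]
pos 4 'a': at 13 ·f  → match P5@[3:4]
pos 5 'd': at 14 ·f
pos 6 'c': at 15  → match P0@[6:6],P1@[5:6]
pos 7 'c': at 16  → match P0@[7:7]
pos 8 'b': at 17
pos 9 'b': at 18  → match P6@[4:9]
pos 10 'd': at 2 ·f
pos 11 'c': at 3  → match P0@[11:11],P1@[10:11]
pos 12 'a': at 13 ·f  → match P5@[11:12]
pos 13 'd': at 14 ·f
pos 14 'c': at 15  → match P0@[14:14],P1@[13:14]
pos 15 'a': at 13 ·f  → match P5@[14:15]
pos 16 'a': at 10 ·f
pos 17 'd': at 11  → match P3@[15:17]
pos 18 'c': at 15 ·f  → match P0@[18:18],P1@[17:18]
pos 19 'c': at 16  → match P0@[19:19]
pos 20 'b': at 17

Result: [[0,0],[1,5],[3,0],[3,1],[4,5],[6,0],[6,1],[7,0],[9,6],[11,0],[11,1],[12,5],[14,0],[14,1],[15,5],[17,3],[18,0],[18,1],[19,0]]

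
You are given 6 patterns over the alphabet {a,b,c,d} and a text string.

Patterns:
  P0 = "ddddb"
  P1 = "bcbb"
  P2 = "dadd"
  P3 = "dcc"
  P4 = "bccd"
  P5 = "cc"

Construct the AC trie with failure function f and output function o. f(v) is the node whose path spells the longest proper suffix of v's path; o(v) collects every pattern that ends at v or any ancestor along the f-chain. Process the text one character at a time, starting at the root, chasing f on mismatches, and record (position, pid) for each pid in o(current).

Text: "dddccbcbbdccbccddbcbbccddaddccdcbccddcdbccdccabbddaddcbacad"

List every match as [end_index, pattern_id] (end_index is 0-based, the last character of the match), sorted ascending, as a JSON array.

Construct AC machine:
Trie nodes:
  0='ε' goto b→6 c→17 d→1
  1='d' goto a→10 c→13 d→2
  2='dd' goto d→3
  3='ddd' goto d→4
  4='dddd' goto b→5
  5='ddddb' goto ·  ←P0
  6='b' goto c→7
  7='bc' goto b→8 c→15
  8='bcb' goto b→9
  9='bcbb' goto ·  ←P1
  10='da' goto d→11
  11='dad' goto d→12
  12='dadd' goto ·  ←P2
  13='dc' goto c→14
  14='dcc' goto ·  ←P3
  15='bcc' goto d→16
  16='bccd' goto ·  ←P4
  17='c' goto c→18
  18='cc' goto ·  ←P5

BFS fail/out derivation:
  n1('d'): parent n0 fail=0; on 'd' 0 → fail=0;  out ∅∪∅=∅
  n6('b'): parent n0 fail=0; on 'b' 0 → fail=0;  out ∅∪∅=∅
  n17('c'): parent n0 fail=0; on 'c' 0 → fail=0;  out ∅∪∅=∅
  n2('dd'): parent n1 fail=0; on 'd' 0 → fail=1;  out ∅∪∅=∅
  n7('bc'): parent n6 fail=0; on 'c' 0 → fail=17;  out ∅∪∅=∅
  n10('da'): parent n1 fail=0; on 'a' 0 → fail=0;  out ∅∪∅=∅
  n13('dc'): parent n1 fail=0; on 'c' 0 → fail=17;  out ∅∪∅=∅
  n18('cc'): parent n17 fail=0; on 'c' 0 → fail=17;  out {5}∪∅={5}
  n3('ddd'): parent n2 fail=1; on 'd' 1 → fail=2;  out ∅∪∅=∅
  n8('bcb'): parent n7 fail=17; on 'b' 17→0 → fail=6;  out ∅∪∅=∅
  n11('dad'): parent n10 fail=0; on 'd' 0 → fail=1;  out ∅∪∅=∅
  n14('dcc'): parent n13 fail=17; on 'c' 17 → fail=18;  out {3}∪{5}={3,5}
  n15('bcc'): parent n7 fail=17; on 'c' 17 → fail=18;  out ∅∪{5}={5}
  n4('dddd'): parent n3 fail=2; on 'd' 2 → fail=3;  out ∅∪∅=∅
  n9('bcbb'): parent n8 fail=6; on 'b' 6→0 → fail=6;  out {1}∪∅={1}
  n12('dadd'): parent n11 fail=1; on 'd' 1 → fail=2;  out {2}∪∅={2}
  n16('bccd'): parent n15 fail=18; on 'd' 18→17→0 → fail=1;  out {4}∪∅={4}
  n5('ddddb'): parent n4 fail=3; on 'b' 3→2→1→0 → fail=6;  out {0}∪∅={0}

Scan:
pos 0 'd': at 1
pos 1 'd': at 2
pos 2 'd': at 3
pos 3 'c': at 13 ·f
pos 4 'c': at 14  → match P3@[2:4],P5@[3:4]
pos 5 'b': at 6 ·f
pos 6 'c': at 7
pos 7 'b': at 8
pos 8 'b': at 9  → match P1@[5:8]
pos 9 'd': at 1 ·f
pos 10 'c': at 13
pos 11 'c': at 14  → match P3@[9:11],P5@[10:11]
pos 12 'b': at 6 ·f
pos 13 'c': at 7
pos 14 'c': at 15  → match P5@[13:14]
pos 15 'd': at 16  → match P4@[12:15]
pos 16 'd': at 2 ·f
pos 17 'b': at 6 ·f
pos 18 'c': at 7
pos 19 'b': at 8
pos 20 'b': at 9  → match P1@[17:20]
pos 21 'c': at 7 ·f
pos 22 'c': at 15  → match P5@[21:22]
pos 23 'd': at 16  → match P4@[20:23]
pos 24 'd': at 2 ·f
pos 25 'a': at 10 ·f
pos 26 'd': at 11
pos 27 'd': at 12  → match P2@[24:27]
pos 28 'c': at 13 ·f
pos 29 'c': at 14  → match P3@[27:29],P5@[28:29]
pos 30 'd': at 1 ·f
pos 31 'c': at 13
pos 32 'b': at 6 ·f
pos 33 'c': at 7
pos 34 'c': at 15  → match P5@[33:34]
pos 35 'd': at 16  → match P4@[32:35]
pos 36 'd': at 2 ·f
pos 37 'c': at 13 ·f
pos 38 'd': at 1 ·f
pos 39 'b': at 6 ·f
pos 40 'c': at 7
pos 41 'c': at 15  → match P5@[40:41]
pos 42 'd': at 16  → match P4@[39:42]
pos 43 'c': at 13 ·f
pos 44 'c': at 14  → match P3@[42:44],P5@[43:44]
pos 45 'a': at 0 ·f
pos 46 'b': at 6
pos 47 'b': at 6 ·f
pos 48 'd': at 1 ·f
pos 49 'd': at 2
pos 50 'a': at 10 ·f
pos 51 'd': at 11
pos 52 'd': at 12  → match P2@[49:52]
pos 53 'c': at 13 ·f
pos 54 'b': at 6 ·f
pos 55 'a': at 0 ·f
pos 56 'c': at 17
pos 57 'a': at 0 ·f
pos 58 'd': at 1

Result: [[4,3],[4,5],[8,1],[11,3],[11,5],[14,5],[15,4],[20,1],[22,5],[23,4],[27,2],[29,3],[29,5],[34,5],[35,4],[41,5],[42,4],[44,3],[44,5],[52,2]]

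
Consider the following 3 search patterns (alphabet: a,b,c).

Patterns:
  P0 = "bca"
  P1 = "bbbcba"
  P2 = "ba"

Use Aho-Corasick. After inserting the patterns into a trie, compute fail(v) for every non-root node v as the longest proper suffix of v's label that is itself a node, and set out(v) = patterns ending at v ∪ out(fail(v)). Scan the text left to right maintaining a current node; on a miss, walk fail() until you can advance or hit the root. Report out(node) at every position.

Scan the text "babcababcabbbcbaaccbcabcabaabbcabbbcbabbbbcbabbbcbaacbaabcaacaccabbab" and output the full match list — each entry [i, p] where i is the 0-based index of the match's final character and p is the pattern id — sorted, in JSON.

Build:
Trie (insert patterns):
  0='ε' goto b→1
  1='b' goto a→9 b→4 c→2
  2='bc' goto a→3
  3='bca' goto ·  [P0 ends]
  4='bb' goto b→5
  5='bbb' goto c→6
  6='bbbc' goto b→7
  7='bbbcb' goto a→8
  8='bbbcba' goto ·  [P1 ends]
  9='ba' goto ·  [P2 ends]

BFS fail/out derivation:
  fail(1) 'b': from fail(0)=0 chase 'b': 0 ⇒ 0;  out=∅∪out(0)=∅
  fail(2) 'bc': from fail(1)=0 chase 'c': 0 ⇒ 0;  out=∅∪out(0)=∅
  fail(4) 'bb': from fail(1)=0 chase 'b': 0 ⇒ 1;  out=∅∪out(1)=∅
  fail(9) 'ba': from fail(1)=0 chase 'a': 0 ⇒ 0;  out={2}∪out(0)={2}
  fail(3) 'bca': from fail(2)=0 chase 'a': 0 ⇒ 0;  out={0}∪out(0)={0}
  fail(5) 'bbb': from fail(4)=1 chase 'b': 1 ⇒ 4;  out=∅∪out(4)=∅
  fail(6) 'bbbc': from fail(5)=4 chase 'c': 4→1 ⇒ 2;  out=∅∪out(2)=∅
  fail(7) 'bbbcb': from fail(6)=2 chase 'b': 2→0 ⇒ 1;  out=∅∪out(1)=∅
  fail(8) 'bbbcba': from fail(7)=1 chase 'a': 1 ⇒ 9;  out={1}∪out(9)={1,2}

Scan:
[0] read 'b'  n0⇒n1
[1] read 'a'  n1⇒n9  emit P2@[0:1]
[2] read 'b'  n9⇒n1 (via fail)
[3] read 'c'  n1⇒n2
[4] read 'a'  n2⇒n3  emit P0@[2:4]
[5] read 'b'  n3⇒n1 (via fail)
[6] read 'a'  n1⇒n9  emit P2@[5:6]
[7] read 'b'  n9⇒n1 (via fail)
[8] read 'c'  n1⇒n2
[9] read 'a'  n2⇒n3  emit P0@[7:9]
[10] read 'b'  n3⇒n1 (via fail)
[11] read 'b'  n1⇒n4
[12] read 'b'  n4⇒n5
[13] read 'c'  n5⇒n6
[14] read 'b'  n6⇒n7
[15] read 'a'  n7⇒n8  emit P1@[10:15],P2@[14:15]
[16] read 'a'  n8⇒n0 (via fail)
[17] read 'c'  n0⇒n0
[18] read 'c'  n0⇒n0
[19] read 'b'  n0⇒n1
[20] read 'c'  n1⇒n2
[21] read 'a'  n2⇒n3  emit P0@[19:21]
[22] read 'b'  n3⇒n1 (via fail)
[23] read 'c'  n1⇒n2
[24] read 'a'  n2⇒n3  emit P0@[22:24]
[25] read 'b'  n3⇒n1 (via fail)
[26] read 'a'  n1⇒n9  emit P2@[25:26]
[27] read 'a'  n9⇒n0 (via fail)
[28] read 'b'  n0⇒n1
[29] read 'b'  n1⇒n4
[30] read 'c'  n4⇒n2 (via fail)
[31] read 'a'  n2⇒n3  emit P0@[29:31]
[32] read 'b'  n3⇒n1 (via fail)
[33] read 'b'  n1⇒n4
[34] read 'b'  n4⇒n5
[35] read 'c'  n5⇒n6
[36] read 'b'  n6⇒n7
[37] read 'a'  n7⇒n8  emit P1@[32:37],P2@[36:37]
[38] read 'b'  n8⇒n1 (via fail)
[39] read 'b'  n1⇒n4
[40] read 'b'  n4⇒n5
[41] read 'b'  n5⇒n5 (via fail)
[42] read 'c'  n5⇒n6
[43] read 'b'  n6⇒n7
[44] read 'a'  n7⇒n8  emit P1@[39:44],P2@[43:44]
[45] read 'b'  n8⇒n1 (via fail)
[46] read 'b'  n1⇒n4
[47] read 'b'  n4⇒n5
[48] read 'c'  n5⇒n6
[49] read 'b'  n6⇒n7
[50] read 'a'  n7⇒n8  emit P1@[45:50],P2@[49:50]
[51] read 'a'  n8⇒n0 (via fail)
[52] read 'c'  n0⇒n0
[53] read 'b'  n0⇒n1
[54] read 'a'  n1⇒n9  emit P2@[53:54]
[55] read 'a'  n9⇒n0 (via fail)
[56] read 'b'  n0⇒n1
[57] read 'c'  n1⇒n2
[58] read 'a'  n2⇒n3  emit P0@[56:58]
[59] read 'a'  n3⇒n0 (via fail)
[60] read 'c'  n0⇒n0
[61] read 'a'  n0⇒n0
[62] read 'c'  n0⇒n0
[63] read 'c'  n0⇒n0
[64] read 'a'  n0⇒n0
[65] read 'b'  n0⇒n1
[66] read 'b'  n1⇒n4
[67] read 'a'  n4⇒n9 (via fail)  emit P2@[66:67]
[68] read 'b'  n9⇒n1 (via fail)

Result: [[1,2],[4,0],[6,2],[9,0],[15,1],[15,2],[21,0],[24,0],[26,2],[31,0],[37,1],[37,2],[44,1],[44,2],[50,1],[50,2],[54,2],[58,0],[67,2]]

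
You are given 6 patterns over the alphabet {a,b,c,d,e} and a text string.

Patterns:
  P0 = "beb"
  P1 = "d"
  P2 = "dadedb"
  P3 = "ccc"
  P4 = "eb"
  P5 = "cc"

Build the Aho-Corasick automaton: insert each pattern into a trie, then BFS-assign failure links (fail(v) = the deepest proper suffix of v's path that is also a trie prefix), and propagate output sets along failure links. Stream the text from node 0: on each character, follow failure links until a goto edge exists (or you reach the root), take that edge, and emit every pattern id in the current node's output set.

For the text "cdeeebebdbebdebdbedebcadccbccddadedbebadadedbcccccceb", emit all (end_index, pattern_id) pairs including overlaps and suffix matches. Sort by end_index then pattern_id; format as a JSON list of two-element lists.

Build automaton:
Trie (insert patterns):
  n0 'ε': b→1 c→10 d→4 e→13
  n1 'b': e→2
  n2 'be': b→3
  n3 'beb': ·  ←P0
  n4 'd': a→5  ←P1
  n5 'da': d→6
  n6 'dad': e→7
  n7 'dade': d→8
  n8 'daded': b→9
  n9 'dadedb': ·  ←P2
  n10 'c': c→11
  n11 'cc': c→12  ←P5
  n12 'ccc': ·  ←P3
  n13 'e': b→14
  n14 'eb': ·  ←P4

Failure links (BFS by depth):
  n1('b'): parent n0 fail=0; on 'b' 0 → fail=0;  out ∅∪∅=∅
  n4('d'): parent n0 fail=0; on 'd' 0 → fail=0;  out {1}∪∅={1}
  n10('c'): parent n0 fail=0; on 'c' 0 → fail=0;  out ∅∪∅=∅
  n13('e'): parent n0 fail=0; on 'e' 0 → fail=0;  out ∅∪∅=∅
  n2('be'): parent n1 fail=0; on 'e' 0 → fail=13;  out ∅∪∅=∅
  n5('da'): parent n4 fail=0; on 'a' 0 → fail=0;  out ∅∪∅=∅
  n11('cc'): parent n10 fail=0; on 'c' 0 → fail=10;  out {5}∪∅={5}
  n14('eb'): parent n13 fail=0; on 'b' 0 → fail=1;  out {4}∪∅={4}
  n3('beb'): parent n2 fail=13; on 'b' 13 → fail=14;  out {0}∪{4}={0,4}
  n6('dad'): parent n5 fail=0; on 'd' 0 → fail=4;  out ∅∪{1}={1}
  n12('ccc'): parent n11 fail=10; on 'c' 10 → fail=11;  out {3}∪{5}={3,5}
  n7('dade'): parent n6 fail=4; on 'e' 4→0 → fail=13;  out ∅∪∅=∅
  n8('daded'): parent n7 fail=13; on 'd' 13→0 → fail=4;  out ∅∪{1}={1}
  n9('dadedb'): parent n8 fail=4; on 'b' 4→0 → fail=1;  out {2}∪∅={2}

Text stream:
i=0 'c': node 0→10
i=1 'd': node 10→4 (fail-walked)  → match P1@[1:1]
i=2 'e': node 4→13 (fail-walked)
i=3 'e': node 13→13 (fail-walked)
i=4 'e': node 13→13 (fail-walked)
i=5 'b': node 13→14  → match P4@[4:5]
i=6 'e': node 14→2 (fail-walked)
i=7 'b': node 2→3  → match P0@[5:7],P4@[6:7]
i=8 'd': node 3→4 (fail-walked)  → match P1@[8:8]
i=9 'b': node 4→1 (fail-walked)
i=10 'e': node 1→2
i=11 'b': node 2→3  → match P0@[9:11],P4@[10:11]
i=12 'd': node 3→4 (fail-walked)  → match P1@[12:12]
i=13 'e': node 4→13 (fail-walked)
i=14 'b': node 13→14  → match P4@[13:14]
i=15 'd': node 14→4 (fail-walked)  → match P1@[15:15]
i=16 'b': node 4→1 (fail-walked)
i=17 'e': node 1→2
i=18 'd': node 2→4 (fail-walked)  → match P1@[18:18]
i=19 'e': node 4→13 (fail-walked)
i=20 'b': node 13→14  → match P4@[19:20]
i=21 'c': node 14→10 (fail-walked)
i=22 'a': node 10→0 (fail-walked)
i=23 'd': node 0→4  → match P1@[23:23]
i=24 'c': node 4→10 (fail-walked)
i=25 'c': node 10→11  → match P5@[24:25]
i=26 'b': node 11→1 (fail-walked)
i=27 'c': node 1→10 (fail-walked)
i=28 'c': node 10→11  → match P5@[27:28]
i=29 'd': node 11→4 (fail-walked)  → match P1@[29:29]
i=30 'd': node 4→4 (fail-walked)  → match P1@[30:30]
i=31 'a': node 4→5
i=32 'd': node 5→6  → match P1@[32:32]
i=33 'e': node 6→7
i=34 'd': node 7→8  → match P1@[34:34]
i=35 'b': node 8→9  → match P2@[30:35]
i=36 'e': node 9→2 (fail-walked)
i=37 'b': node 2→3  → match P0@[35:37],P4@[36:37]
i=38 'a': node 3→0 (fail-walked)
i=39 'd': node 0→4  → match P1@[39:39]
i=40 'a': node 4→5
i=41 'd': node 5→6  → match P1@[41:41]
i=42 'e': node 6→7
i=43 'd': node 7→8  → match P1@[43:43]
i=44 'b': node 8→9  → match P2@[39:44]
i=45 'c': node 9→10 (fail-walked)
i=46 'c': node 10→11  → match P5@[45:46]
i=47 'c': node 11→12  → match P3@[45:47],P5@[46:47]
i=48 'c': node 12→12 (fail-walked)  → match P3@[46:48],P5@[47:48]
i=49 'c': node 12→12 (fail-walked)  → match P3@[47:49],P5@[48:49]
i=50 'c': node 12→12 (fail-walked)  → match P3@[48:50],P5@[49:50]
i=51 'e': node 12→13 (fail-walked)
i=52 'b': node 13→14  → match P4@[51:52]

Matches: [[1,1],[5,4],[7,0],[7,4],[8,1],[11,0],[11,4],[12,1],[14,4],[15,1],[18,1],[20,4],[23,1],[25,5],[28,5],[29,1],[30,1],[32,1],[34,1],[35,2],[37,0],[37,4],[39,1],[41,1],[43,1],[44,2],[46,5],[47,3],[47,5],[48,3],[48,5],[49,3],[49,5],[50,3],[50,5],[52,4]]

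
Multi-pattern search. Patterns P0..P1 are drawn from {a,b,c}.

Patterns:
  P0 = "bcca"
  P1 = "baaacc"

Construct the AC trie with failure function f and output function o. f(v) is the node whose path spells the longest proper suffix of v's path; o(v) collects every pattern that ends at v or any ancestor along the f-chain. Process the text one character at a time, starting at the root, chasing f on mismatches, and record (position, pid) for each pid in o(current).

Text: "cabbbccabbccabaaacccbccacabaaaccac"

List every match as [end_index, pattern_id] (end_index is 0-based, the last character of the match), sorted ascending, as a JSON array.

Build automaton:
Trie nodes:
  n0 'ε': b→1
  n1 'b': a→5 c→2
  n2 'bc': c→3
  n3 'bcc': a→4
  n4 'bcca': ·  [P0 ends]
  n5 'ba': a→6
  n6 'baa': a→7
  n7 'baaa': c→8
  n8 'baaac': c→9
  n9 'baaacc': ·  [P1 ends]

Failure links (BFS by depth):
  fail(1) 'b': from fail(0)=0 chase 'b': 0 ⇒ 0;  out=∅∪out(0)=∅
  fail(2) 'bc': from fail(1)=0 chase 'c': 0 ⇒ 0;  out=∅∪out(0)=∅
  fail(5) 'ba': from fail(1)=0 chase 'a': 0 ⇒ 0;  out=∅∪out(0)=∅
  fail(3) 'bcc': from fail(2)=0 chase 'c': 0 ⇒ 0;  out=∅∪out(0)=∅
  fail(6) 'baa': from fail(5)=0 chase 'a': 0 ⇒ 0;  out=∅∪out(0)=∅
  fail(4) 'bcca': from fail(3)=0 chase 'a': 0 ⇒ 0;  out={0}∪out(0)={0}
  fail(7) 'baaa': from fail(6)=0 chase 'a': 0 ⇒ 0;  out=∅∪out(0)=∅
  fail(8) 'baaac': from fail(7)=0 chase 'c': 0 ⇒ 0;  out=∅∪out(0)=∅
  fail(9) 'baaacc': from fail(8)=0 chase 'c': 0 ⇒ 0;  out={1}∪out(0)={1}

Scan:
[0] read 'c'  n0⇒n0
[1] read 'a'  n0⇒n0
[2] read 'b'  n0⇒n1
[3] read 'b'  n1⇒n1 (fail-walked)
[4] read 'b'  n1⇒n1 (fail-walked)
[5] read 'c'  n1⇒n2
[6] read 'c'  n2⇒n3
[7] read 'a'  n3⇒n4  ** P0@[4:7]
[8] read 'b'  n4⇒n1 (fail-walked)
[9] read 'b'  n1⇒n1 (fail-walked)
[10] read 'c'  n1⇒n2
[11] read 'c'  n2⇒n3
[12] read 'a'  n3⇒n4  ** P0@[9:12]
[13] read 'b'  n4⇒n1 (fail-walked)
[14] read 'a'  n1⇒n5
[15] read 'a'  n5⇒n6
[16] read 'a'  n6⇒n7
[17] read 'c'  n7⇒n8
[18] read 'c'  n8⇒n9  ** P1@[13:18]
[19] read 'c'  n9⇒n0 (fail-walked)
[20] read 'b'  n0⇒n1
[21] read 'c'  n1⇒n2
[22] read 'c'  n2⇒n3
[23] read 'a'  n3⇒n4  ** P0@[20:23]
[24] read 'c'  n4⇒n0 (fail-walked)
[25] read 'a'  n0⇒n0
[26] read 'b'  n0⇒n1
[27] read 'a'  n1⇒n5
[28] read 'a'  n5⇒n6
[29] read 'a'  n6⇒n7
[30] read 'c'  n7⇒n8
[31] read 'c'  n8⇒n9  ** P1@[26:31]
[32] read 'a'  n9⇒n0 (fail-walked)
[33] read 'c'  n0⇒n0

All matches (sorted): [[7,0],[12,0],[18,1],[23,0],[31,1]]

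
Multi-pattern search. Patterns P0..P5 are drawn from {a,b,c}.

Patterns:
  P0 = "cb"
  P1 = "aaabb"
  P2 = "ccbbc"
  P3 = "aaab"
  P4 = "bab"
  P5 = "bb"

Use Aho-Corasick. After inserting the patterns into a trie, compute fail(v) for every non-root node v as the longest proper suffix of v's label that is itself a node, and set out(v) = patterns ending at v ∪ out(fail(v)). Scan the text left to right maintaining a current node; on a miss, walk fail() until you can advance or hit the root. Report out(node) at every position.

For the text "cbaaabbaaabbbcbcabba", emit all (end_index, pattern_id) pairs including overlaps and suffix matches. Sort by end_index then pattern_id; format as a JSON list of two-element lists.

Build:
Trie nodes:
  0='ε' goto a→3 b→12 c→1
  1='c' goto b→2 c→8
  2='cb' goto ·  ←P0
  3='a' goto a→4
  4='aa' goto a→5
  5='aaa' goto b→6
  6='aaab' goto b→7  ←P3
  7='aaabb' goto ·  ←P1
  8='cc' goto b→9
  9='ccb' goto b→10
  10='ccbb' goto c→11
  11='ccbbc' goto ·  ←P2
  12='b' goto a→13 b→15
  13='ba' goto b→14
  14='bab' goto ·  ←P4
  15='bb' goto ·  ←P5

Failure links (BFS by depth):
  fail(1) 'c': from fail(0)=0 chase 'c': 0 ⇒ 0;  out=∅∪out(0)=∅
  fail(3) 'a': from fail(0)=0 chase 'a': 0 ⇒ 0;  out=∅∪out(0)=∅
  fail(12) 'b': from fail(0)=0 chase 'b': 0 ⇒ 0;  out=∅∪out(0)=∅
  fail(2) 'cb': from fail(1)=0 chase 'b': 0 ⇒ 12;  out={0}∪out(12)={0}
  fail(4) 'aa': from fail(3)=0 chase 'a': 0 ⇒ 3;  out=∅∪out(3)=∅
  fail(8) 'cc': from fail(1)=0 chase 'c': 0 ⇒ 1;  out=∅∪out(1)=∅
  fail(13) 'ba': from fail(12)=0 chase 'a': 0 ⇒ 3;  out=∅∪out(3)=∅
  fail(15) 'bb': from fail(12)=0 chase 'b': 0 ⇒ 12;  out={5}∪out(12)={5}
  fail(5) 'aaa': from fail(4)=3 chase 'a': 3 ⇒ 4;  out=∅∪out(4)=∅
  fail(9) 'ccb': from fail(8)=1 chase 'b': 1 ⇒ 2;  out=∅∪out(2)={0}
  fail(14) 'bab': from fail(13)=3 chase 'b': 3→0 ⇒ 12;  out={4}∪out(12)={4}
  fail(6) 'aaab': from fail(5)=4 chase 'b': 4→3→0 ⇒ 12;  out={3}∪out(12)={3}
  fail(10) 'ccbb': from fail(9)=2 chase 'b': 2→12 ⇒ 15;  out=∅∪out(15)={5}
  fail(7) 'aaabb': from fail(6)=12 chase 'b': 12 ⇒ 15;  out={1}∪out(15)={1,5}
  fail(11) 'ccbbc': from fail(10)=15 chase 'c': 15→12→0 ⇒ 1;  out={2}∪out(1)={2}

Text stream:
[0] read 'c'  n0⇒n1
[1] read 'b'  n1⇒n2  → match P0@[0:1]
[2] read 'a'  n2⇒n13 ·f
[3] read 'a'  n13⇒n4 ·f
[4] read 'a'  n4⇒n5
[5] read 'b'  n5⇒n6  → match P3@[2:5]
[6] read 'b'  n6⇒n7  → match P1@[2:6],P5@[5:6]
[7] read 'a'  n7⇒n13 ·f
[8] read 'a'  n13⇒n4 ·f
[9] read 'a'  n4⇒n5
[10] read 'b'  n5⇒n6  → match P3@[7:10]
[11] read 'b'  n6⇒n7  → match P1@[7:11],P5@[10:11]
[12] read 'b'  n7⇒n15 ·f  → match P5@[11:12]
[13] read 'c'  n15⇒n1 ·f
[14] read 'b'  n1⇒n2  → match P0@[13:14]
[15] read 'c'  n2⇒n1 ·f
[16] read 'a'  n1⇒n3 ·f
[17] read 'b'  n3⇒n12 ·f
[18] read 'b'  n12⇒n15  → match P5@[17:18]
[19] read 'a'  n15⇒n13 ·f

Matches: [[1,0],[5,3],[6,1],[6,5],[10,3],[11,1],[11,5],[12,5],[14,0],[18,5]]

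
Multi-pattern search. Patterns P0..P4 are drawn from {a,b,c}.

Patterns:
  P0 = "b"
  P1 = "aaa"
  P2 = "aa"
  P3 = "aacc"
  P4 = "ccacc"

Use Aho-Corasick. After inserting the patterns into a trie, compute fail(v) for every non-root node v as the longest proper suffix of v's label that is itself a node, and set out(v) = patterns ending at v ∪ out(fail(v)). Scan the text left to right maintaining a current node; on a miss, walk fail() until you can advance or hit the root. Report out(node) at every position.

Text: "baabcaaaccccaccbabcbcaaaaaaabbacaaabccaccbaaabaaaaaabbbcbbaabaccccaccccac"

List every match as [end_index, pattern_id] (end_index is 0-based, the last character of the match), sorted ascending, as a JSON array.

Build automaton:
Trie nodes:
  n0 'ε': a→2 b→1 c→7
  n1 'b': ·  [P0 ends]
  n2 'a': a→3
  n3 'aa': a→4 c→5  [P2 ends]
  n4 'aaa': ·  [P1 ends]
  n5 'aac': c→6
  n6 'aacc': ·  [P3 ends]
  n7 'c': c→8
  n8 'cc': a→9
  n9 'cca': c→10
  n10 'ccac': c→11
  n11 'ccacc': ·  [P4 ends]

Failure links (BFS by depth):
  fail(1) 'b': from fail(0)=0 chase 'b': 0 ⇒ 0;  out={0}∪out(0)={0}
  fail(2) 'a': from fail(0)=0 chase 'a': 0 ⇒ 0;  out=∅∪out(0)=∅
  fail(7) 'c': from fail(0)=0 chase 'c': 0 ⇒ 0;  out=∅∪out(0)=∅
  fail(3) 'aa': from fail(2)=0 chase 'a': 0 ⇒ 2;  out={2}∪out(2)={2}
  fail(8) 'cc': from fail(7)=0 chase 'c': 0 ⇒ 7;  out=∅∪out(7)=∅
  fail(4) 'aaa': from fail(3)=2 chase 'a': 2 ⇒ 3;  out={1}∪out(3)={1,2}
  fail(5) 'aac': from fail(3)=2 chase 'c': 2→0 ⇒ 7;  out=∅∪out(7)=∅
  fail(9) 'cca': from fail(8)=7 chase 'a': 7→0 ⇒ 2;  out=∅∪out(2)=∅
  fail(6) 'aacc': from fail(5)=7 chase 'c': 7 ⇒ 8;  out={3}∪out(8)={3}
  fail(10) 'ccac': from fail(9)=2 chase 'c': 2→0 ⇒ 7;  out=∅∪out(7)=∅
  fail(11) 'ccacc': from fail(10)=7 chase 'c': 7 ⇒ 8;  out={4}∪out(8)={4}

Scan:
i=0 'b': node 0→1  emit P0@[0:0]
i=1 'a': node 1→2 ·f
i=2 'a': node 2→3  emit P2@[1:2]
i=3 'b': node 3→1 ·f  emit P0@[3:3]
i=4 'c': node 1→7 ·f
i=5 'a': node 7→2 ·f
i=6 'a': node 2→3  emit P2@[5:6]
i=7 'a': node 3→4  emit P1@[5:7],P2@[6:7]
i=8 'c': node 4→5 ·f
i=9 'c': node 5→6  emit P3@[6:9]
i=10 'c': node 6→8 ·f
i=11 'c': node 8→8 ·f
i=12 'a': node 8→9
i=13 'c': node 9→10
i=14 'c': node 10→11  emit P4@[10:14]
i=15 'b': node 11→1 ·f  emit P0@[15:15]
i=16 'a': node 1→2 ·f
i=17 'b': node 2→1 ·f  emit P0@[17:17]
i=18 'c': node 1→7 ·f
i=19 'b': node 7→1 ·f  emit P0@[19:19]
i=20 'c': node 1→7 ·f
i=21 'a': node 7→2 ·f
i=22 'a': node 2→3  emit P2@[21:22]
i=23 'a': node 3→4  emit P1@[21:23],P2@[22:23]
i=24 'a': node 4→4 ·f  emit P1@[22:24],P2@[23:24]
i=25 'a': node 4→4 ·f  emit P1@[23:25],P2@[24:25]
i=26 'a': node 4→4 ·f  emit P1@[24:26],P2@[25:26]
i=27 'a': node 4→4 ·f  emit P1@[25:27],P2@[26:27]
i=28 'b': node 4→1 ·f  emit P0@[28:28]
i=29 'b': node 1→1 ·f  emit P0@[29:29]
i=30 'a': node 1→2 ·f
i=31 'c': node 2→7 ·f
i=32 'a': node 7→2 ·f
i=33 'a': node 2→3  emit P2@[32:33]
i=34 'a': node 3→4  emit P1@[32:34],P2@[33:34]
i=35 'b': node 4→1 ·f  emit P0@[35:35]
i=36 'c': node 1→7 ·f
i=37 'c': node 7→8
i=38 'a': node 8→9
i=39 'c': node 9→10
i=40 'c': node 10→11  emit P4@[36:40]
i=41 'b': node 11→1 ·f  emit P0@[41:41]
i=42 'a': node 1→2 ·f
i=43 'a': node 2→3  emit P2@[42:43]
i=44 'a': node 3→4  emit P1@[42:44],P2@[43:44]
i=45 'b': node 4→1 ·f  emit P0@[45:45]
i=46 'a': node 1→2 ·f
i=47 'a': node 2→3  emit P2@[46:47]
i=48 'a': node 3→4  emit P1@[46:48],P2@[47:48]
i=49 'a': node 4→4 ·f  emit P1@[47:49],P2@[48:49]
i=50 'a': node 4→4 ·f  emit P1@[48:50],P2@[49:50]
i=51 'a': node 4→4 ·f  emit P1@[49:51],P2@[50:51]
i=52 'b': node 4→1 ·f  emit P0@[52:52]
i=53 'b': node 1→1 ·f  emit P0@[53:53]
i=54 'b': node 1→1 ·f  emit P0@[54:54]
i=55 'c': node 1→7 ·f
i=56 'b': node 7→1 ·f  emit P0@[56:56]
i=57 'b': node 1→1 ·f  emit P0@[57:57]
i=58 'a': node 1→2 ·f
i=59 'a': node 2→3  emit P2@[58:59]
i=60 'b': node 3→1 ·f  emit P0@[60:60]
i=61 'a': node 1→2 ·f
i=62 'c': node 2→7 ·f
i=63 'c': node 7→8
i=64 'c': node 8→8 ·f
i=65 'c': node 8→8 ·f
i=66 'a': node 8→9
i=67 'c': node 9→10
i=68 'c': node 10→11  emit P4@[64:68]
i=69 'c': node 11→8 ·f
i=70 'c': node 8→8 ·f
i=71 'a': node 8→9
i=72 'c': node 9→10

All matches (sorted): [[0,0],[2,2],[3,0],[6,2],[7,1],[7,2],[9,3],[14,4],[15,0],[17,0],[19,0],[22,2],[23,1],[23,2],[24,1],[24,2],[25,1],[25,2],[26,1],[26,2],[27,1],[27,2],[28,0],[29,0],[33,2],[34,1],[34,2],[35,0],[40,4],[41,0],[43,2],[44,1],[44,2],[45,0],[47,2],[48,1],[48,2],[49,1],[49,2],[50,1],[50,2],[51,1],[51,2],[52,0],[53,0],[54,0],[56,0],[57,0],[59,2],[60,0],[68,4]]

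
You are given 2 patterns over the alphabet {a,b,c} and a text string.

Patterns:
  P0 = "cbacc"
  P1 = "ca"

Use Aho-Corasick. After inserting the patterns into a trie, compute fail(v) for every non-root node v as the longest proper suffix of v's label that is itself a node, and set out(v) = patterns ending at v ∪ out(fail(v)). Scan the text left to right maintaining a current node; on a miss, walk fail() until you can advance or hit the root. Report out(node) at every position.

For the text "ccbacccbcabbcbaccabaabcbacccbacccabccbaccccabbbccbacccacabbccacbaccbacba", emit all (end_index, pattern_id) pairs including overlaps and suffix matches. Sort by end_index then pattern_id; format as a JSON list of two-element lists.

Build:
Trie nodes:
  n0 'ε': c→1
  n1 'c': a→6 b→2
  n2 'cb': a→3
  n3 'cba': c→4
  n4 'cbac': c→5
  n5 'cbacc': ·  ←P0
  n6 'ca': ·  ←P1

BFS fail/out derivation:
  fail(1) 'c': from fail(0)=0 chase 'c': 0 ⇒ 0;  out=∅∪out(0)=∅
  fail(2) 'cb': from fail(1)=0 chase 'b': 0 ⇒ 0;  out=∅∪out(0)=∅
  fail(6) 'ca': from fail(1)=0 chase 'a': 0 ⇒ 0;  out={1}∪out(0)={1}
  fail(3) 'cba': from fail(2)=0 chase 'a': 0 ⇒ 0;  out=∅∪out(0)=∅
  fail(4) 'cbac': from fail(3)=0 chase 'c': 0 ⇒ 1;  out=∅∪out(1)=∅
  fail(5) 'cbacc': from fail(4)=1 chase 'c': 1→0 ⇒ 1;  out={0}∪out(1)={0}

Scan:
i=0 'c': node 0→1
i=1 'c': node 1→1 ·f
i=2 'b': node 1→2
i=3 'a': node 2→3
i=4 'c': node 3→4
i=5 'c': node 4→5  → match P0@[1:5]
i=6 'c': node 5→1 ·f
i=7 'b': node 1→2
i=8 'c': node 2→1 ·f
i=9 'a': node 1→6  → match P1@[8:9]
i=10 'b': node 6→0 ·f
i=11 'b': node 0→0
i=12 'c': node 0→1
i=13 'b': node 1→2
i=14 'a': node 2→3
i=15 'c': node 3→4
i=16 'c': node 4→5  → match P0@[12:16]
i=17 'a': node 5→6 ·f  → match P1@[16:17]
i=18 'b': node 6→0 ·f
i=19 'a': node 0→0
i=20 'a': node 0→0
i=21 'b': node 0→0
i=22 'c': node 0→1
i=23 'b': node 1→2
i=24 'a': node 2→3
i=25 'c': node 3→4
i=26 'c': node 4→5  → match P0@[22:26]
i=27 'c': node 5→1 ·f
i=28 'b': node 1→2
i=29 'a': node 2→3
i=30 'c': node 3→4
i=31 'c': node 4→5  → match P0@[27:31]
i=32 'c': node 5→1 ·f
i=33 'a': node 1→6  → match P1@[32:33]
i=34 'b': node 6→0 ·f
i=35 'c': node 0→1
i=36 'c': node 1→1 ·f
i=37 'b': node 1→2
i=38 'a': node 2→3
i=39 'c': node 3→4
i=40 'c': node 4→5  → match P0@[36:40]
i=41 'c': node 5→1 ·f
i=42 'c': node 1→1 ·f
i=43 'a': node 1→6  → match P1@[42:43]
i=44 'b': node 6→0 ·f
i=45 'b': node 0→0
i=46 'b': node 0→0
i=47 'c': node 0→1
i=48 'c': node 1→1 ·f
i=49 'b': node 1→2
i=50 'a': node 2→3
i=51 'c': node 3→4
i=52 'c': node 4→5  → match P0@[48:52]
i=53 'c': node 5→1 ·f
i=54 'a': node 1→6  → match P1@[53:54]
i=55 'c': node 6→1 ·f
i=56 'a': node 1→6  → match P1@[55:56]
i=57 'b': node 6→0 ·f
i=58 'b': node 0→0
i=59 'c': node 0→1
i=60 'c': node 1→1 ·f
i=61 'a': node 1→6  → match P1@[60:61]
i=62 'c': node 6→1 ·f
i=63 'b': node 1→2
i=64 'a': node 2→3
i=65 'c': node 3→4
i=66 'c': node 4→5  → match P0@[62:66]
i=67 'b': node 5→2 ·f
i=68 'a': node 2→3
i=69 'c': node 3→4
i=70 'b': node 4→2 ·f
i=71 'a': node 2→3

Matches: [[5,0],[9,1],[16,0],[17,1],[26,0],[31,0],[33,1],[40,0],[43,1],[52,0],[54,1],[56,1],[61,1],[66,0]]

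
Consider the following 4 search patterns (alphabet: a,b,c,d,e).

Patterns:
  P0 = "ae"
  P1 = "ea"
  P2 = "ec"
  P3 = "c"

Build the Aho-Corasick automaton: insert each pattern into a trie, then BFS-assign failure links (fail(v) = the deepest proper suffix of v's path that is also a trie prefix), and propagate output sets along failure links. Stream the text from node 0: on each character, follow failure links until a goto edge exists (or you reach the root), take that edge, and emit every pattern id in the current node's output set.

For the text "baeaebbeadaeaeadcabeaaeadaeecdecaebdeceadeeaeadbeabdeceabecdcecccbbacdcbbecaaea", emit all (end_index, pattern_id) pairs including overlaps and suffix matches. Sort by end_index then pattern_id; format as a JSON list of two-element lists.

Construct AC machine:
Trie (insert patterns):
  0='ε' goto a→1 c→6 e→3
  1='a' goto e→2
  2='ae' goto ·  ←P0
  3='e' goto a→4 c→5
  4='ea' goto ·  ←P1
  5='ec' goto ·  ←P2
  6='c' goto ·  ←P3

Failure links (BFS by depth):
  n1('a'): parent n0 fail=0; on 'a' 0 → fail=0;  out ∅∪∅=∅
  n3('e'): parent n0 fail=0; on 'e' 0 → fail=0;  out ∅∪∅=∅
  n6('c'): parent n0 fail=0; on 'c' 0 → fail=0;  out {3}∪∅={3}
  n2('ae'): parent n1 fail=0; on 'e' 0 → fail=3;  out {0}∪∅={0}
  n4('ea'): parent n3 fail=0; on 'a' 0 → fail=1;  out {1}∪∅={1}
  n5('ec'): parent n3 fail=0; on 'c' 0 → fail=6;  out {2}∪{3}={2,3}

Text stream:
pos 0 'b': at 0
pos 1 'a': at 1
pos 2 'e': at 2  ** P0@[1:2]
pos 3 'a': at 4 (via fail)  ** P1@[2:3]
pos 4 'e': at 2 (via fail)  ** P0@[3:4]
pos 5 'b': at 0 (via fail)
pos 6 'b': at 0
pos 7 'e': at 3
pos 8 'a': at 4  ** P1@[7:8]
pos 9 'd': at 0 (via fail)
pos 10 'a': at 1
pos 11 'e': at 2  ** P0@[10:11]
pos 12 'a': at 4 (via fail)  ** P1@[11:12]
pos 13 'e': at 2 (via fail)  ** P0@[12:13]
pos 14 'a': at 4 (via fail)  ** P1@[13:14]
pos 15 'd': at 0 (via fail)
pos 16 'c': at 6  ** P3@[16:16]
pos 17 'a': at 1 (via fail)
pos 18 'b': at 0 (via fail)
pos 19 'e': at 3
pos 20 'a': at 4  ** P1@[19:20]
pos 21 'a': at 1 (via fail)
pos 22 'e': at 2  ** P0@[21:22]
pos 23 'a': at 4 (via fail)  ** P1@[22:23]
pos 24 'd': at 0 (via fail)
pos 25 'a': at 1
pos 26 'e': at 2  ** P0@[25:26]
pos 27 'e': at 3 (via fail)
pos 28 'c': at 5  ** P2@[27:28],P3@[28:28]
pos 29 'd': at 0 (via fail)
pos 30 'e': at 3
pos 31 'c': at 5  ** P2@[30:31],P3@[31:31]
pos 32 'a': at 1 (via fail)
pos 33 'e': at 2  ** P0@[32:33]
pos 34 'b': at 0 (via fail)
pos 35 'd': at 0
pos 36 'e': at 3
pos 37 'c': at 5  ** P2@[36:37],P3@[37:37]
pos 38 'e': at 3 (via fail)
pos 39 'a': at 4  ** P1@[38:39]
pos 40 'd': at 0 (via fail)
pos 41 'e': at 3
pos 42 'e': at 3 (via fail)
pos 43 'a': at 4  ** P1@[42:43]
pos 44 'e': at 2 (via fail)  ** P0@[43:44]
pos 45 'a': at 4 (via fail)  ** P1@[44:45]
pos 46 'd': at 0 (via fail)
pos 47 'b': at 0
pos 48 'e': at 3
pos 49 'a': at 4  ** P1@[48:49]
pos 50 'b': at 0 (via fail)
pos 51 'd': at 0
pos 52 'e': at 3
pos 53 'c': at 5  ** P2@[52:53],P3@[53:53]
pos 54 'e': at 3 (via fail)
pos 55 'a': at 4  ** P1@[54:55]
pos 56 'b': at 0 (via fail)
pos 57 'e': at 3
pos 58 'c': at 5  ** P2@[57:58],P3@[58:58]
pos 59 'd': at 0 (via fail)
pos 60 'c': at 6  ** P3@[60:60]
pos 61 'e': at 3 (via fail)
pos 62 'c': at 5  ** P2@[61:62],P3@[62:62]
pos 63 'c': at 6 (via fail)  ** P3@[63:63]
pos 64 'c': at 6 (via fail)  ** P3@[64:64]
pos 65 'b': at 0 (via fail)
pos 66 'b': at 0
pos 67 'a': at 1
pos 68 'c': at 6 (via fail)  ** P3@[68:68]
pos 69 'd': at 0 (via fail)
pos 70 'c': at 6  ** P3@[70:70]
pos 71 'b': at 0 (via fail)
pos 72 'b': at 0
pos 73 'e': at 3
pos 74 'c': at 5  ** P2@[73:74],P3@[74:74]
pos 75 'a': at 1 (via fail)
pos 76 'a': at 1 (via fail)
pos 77 'e': at 2  ** P0@[76:77]
pos 78 'a': at 4 (via fail)  ** P1@[77:78]

Result: [[2,0],[3,1],[4,0],[8,1],[11,0],[12,1],[13,0],[14,1],[16,3],[20,1],[22,0],[23,1],[26,0],[28,2],[28,3],[31,2],[31,3],[33,0],[37,2],[37,3],[39,1],[43,1],[44,0],[45,1],[49,1],[53,2],[53,3],[55,1],[58,2],[58,3],[60,3],[62,2],[62,3],[63,3],[64,3],[68,3],[70,3],[74,2],[74,3],[77,0],[78,1]]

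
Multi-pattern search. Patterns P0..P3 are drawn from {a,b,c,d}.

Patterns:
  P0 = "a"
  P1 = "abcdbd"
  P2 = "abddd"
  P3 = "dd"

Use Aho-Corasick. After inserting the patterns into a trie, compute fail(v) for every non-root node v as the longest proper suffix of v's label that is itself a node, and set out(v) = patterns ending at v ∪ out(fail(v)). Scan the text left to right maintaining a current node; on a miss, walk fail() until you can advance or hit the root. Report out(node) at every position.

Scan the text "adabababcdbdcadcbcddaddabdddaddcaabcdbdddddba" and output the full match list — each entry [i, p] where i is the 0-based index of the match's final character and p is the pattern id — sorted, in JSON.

Build:
Trie nodes:
  n0 'ε': a→1 d→10
  n1 'a': b→2  ←P0
  n2 'ab': c→3 d→7
  n3 'abc': d→4
  n4 'abcd': b→5
  n5 'abcdb': d→6
  n6 'abcdbd': ·  ←P1
  n7 'abd': d→8
  n8 'abdd': d→9
  n9 'abddd': ·  ←P2
  n10 'd': d→11
  n11 'dd': ·  ←P3

BFS fail/out derivation:
  fail(1) 'a': from fail(0)=0 chase 'a': 0 ⇒ 0;  out={0}∪out(0)={0}
  fail(10) 'd': from fail(0)=0 chase 'd': 0 ⇒ 0;  out=∅∪out(0)=∅
  fail(2) 'ab': from fail(1)=0 chase 'b': 0 ⇒ 0;  out=∅∪out(0)=∅
  fail(11) 'dd': from fail(10)=0 chase 'd': 0 ⇒ 10;  out={3}∪out(10)={3}
  fail(3) 'abc': from fail(2)=0 chase 'c': 0 ⇒ 0;  out=∅∪out(0)=∅
  fail(7) 'abd': from fail(2)=0 chase 'd': 0 ⇒ 10;  out=∅∪out(10)=∅
  fail(4) 'abcd': from fail(3)=0 chase 'd': 0 ⇒ 10;  out=∅∪out(10)=∅
  fail(8) 'abdd': from fail(7)=10 chase 'd': 10 ⇒ 11;  out=∅∪out(11)={3}
  fail(5) 'abcdb': from fail(4)=10 chase 'b': 10→0 ⇒ 0;  out=∅∪out(0)=∅
  fail(9) 'abddd': from fail(8)=11 chase 'd': 11→10 ⇒ 11;  out={2}∪out(11)={2,3}
  fail(6) 'abcdbd': from fail(5)=0 chase 'd': 0 ⇒ 10;  out={1}∪out(10)={1}

Run:
i=0 'a': node 0→1  → match P0@[0:0]
i=1 'd': node 1→10 (fail-walked)
i=2 'a': node 10→1 (fail-walked)  → match P0@[2:2]
i=3 'b': node 1→2
i=4 'a': node 2→1 (fail-walked)  → match P0@[4:4]
i=5 'b': node 1→2
i=6 'a': node 2→1 (fail-walked)  → match P0@[6:6]
i=7 'b': node 1→2
i=8 'c': node 2→3
i=9 'd': node 3→4
i=10 'b': node 4→5
i=11 'd': node 5→6  → match P1@[6:11]
i=12 'c': node 6→0 (fail-walked)
i=13 'a': node 0→1  → match P0@[13:13]
i=14 'd': node 1→10 (fail-walked)
i=15 'c': node 10→0 (fail-walked)
i=16 'b': node 0→0
i=17 'c': node 0→0
i=18 'd': node 0→10
i=19 'd': node 10→11  → match P3@[18:19]
i=20 'a': node 11→1 (fail-walked)  → match P0@[20:20]
i=21 'd': node 1→10 (fail-walked)
i=22 'd': node 10→11  → match P3@[21:22]
i=23 'a': node 11→1 (fail-walked)  → match P0@[23:23]
i=24 'b': node 1→2
i=25 'd': node 2→7
i=26 'd': node 7→8  → match P3@[25:26]
i=27 'd': node 8→9  → match P2@[23:27],P3@[26:27]
i=28 'a': node 9→1 (fail-walked)  → match P0@[28:28]
i=29 'd': node 1→10 (fail-walked)
i=30 'd': node 10→11  → match P3@[29:30]
i=31 'c': node 11→0 (fail-walked)
i=32 'a': node 0→1  → match P0@[32:32]
i=33 'a': node 1→1 (fail-walked)  → match P0@[33:33]
i=34 'b': node 1→2
i=35 'c': node 2→3
i=36 'd': node 3→4
i=37 'b': node 4→5
i=38 'd': node 5→6  → match P1@[33:38]
i=39 'd': node 6→11 (fail-walked)  → match P3@[38:39]
i=40 'd': node 11→11 (fail-walked)  → match P3@[39:40]
i=41 'd': node 11→11 (fail-walked)  → match P3@[40:41]
i=42 'd': node 11→11 (fail-walked)  → match P3@[41:42]
i=43 'b': node 11→0 (fail-walked)
i=44 'a': node 0→1  → match P0@[44:44]

Result: [[0,0],[2,0],[4,0],[6,0],[11,1],[13,0],[19,3],[20,0],[22,3],[23,0],[26,3],[27,2],[27,3],[28,0],[30,3],[32,0],[33,0],[38,1],[39,3],[40,3],[41,3],[42,3],[44,0]]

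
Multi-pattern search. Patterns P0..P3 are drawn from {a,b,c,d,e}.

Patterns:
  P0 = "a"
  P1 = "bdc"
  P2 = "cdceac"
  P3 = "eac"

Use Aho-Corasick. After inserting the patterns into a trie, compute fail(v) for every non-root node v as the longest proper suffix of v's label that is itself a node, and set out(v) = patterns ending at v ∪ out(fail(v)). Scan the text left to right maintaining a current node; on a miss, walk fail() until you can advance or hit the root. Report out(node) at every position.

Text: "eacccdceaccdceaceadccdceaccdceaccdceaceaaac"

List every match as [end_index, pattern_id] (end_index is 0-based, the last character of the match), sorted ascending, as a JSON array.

Construct AC machine:
Trie (insert patterns):
  0='ε' goto a→1 b→2 c→5 e→11
  1='a' goto ·  ←P0
  2='b' goto d→3
  3='bd' goto c→4
  4='bdc' goto ·  ←P1
  5='c' goto d→6
  6='cd' goto c→7
  7='cdc' goto e→8
  8='cdce' goto a→9
  9='cdcea' goto c→10
  10='cdceac' goto ·  ←P2
  11='e' goto a→12
  12='ea' goto c→13
  13='eac' goto ·  ←P3

Failure links (BFS by depth):
  fail(1) 'a': from fail(0)=0 chase 'a': 0 ⇒ 0;  out={0}∪out(0)={0}
  fail(2) 'b': from fail(0)=0 chase 'b': 0 ⇒ 0;  out=∅∪out(0)=∅
  fail(5) 'c': from fail(0)=0 chase 'c': 0 ⇒ 0;  out=∅∪out(0)=∅
  fail(11) 'e': from fail(0)=0 chase 'e': 0 ⇒ 0;  out=∅∪out(0)=∅
  fail(3) 'bd': from fail(2)=0 chase 'd': 0 ⇒ 0;  out=∅∪out(0)=∅
  fail(6) 'cd': from fail(5)=0 chase 'd': 0 ⇒ 0;  out=∅∪out(0)=∅
  fail(12) 'ea': from fail(11)=0 chase 'a': 0 ⇒ 1;  out=∅∪out(1)={0}
  fail(4) 'bdc': from fail(3)=0 chase 'c': 0 ⇒ 5;  out={1}∪out(5)={1}
  fail(7) 'cdc': from fail(6)=0 chase 'c': 0 ⇒ 5;  out=∅∪out(5)=∅
  fail(13) 'eac': from fail(12)=1 chase 'c': 1→0 ⇒ 5;  out={3}∪out(5)={3}
  fail(8) 'cdce': from fail(7)=5 chase 'e': 5→0 ⇒ 11;  out=∅∪out(11)=∅
  fail(9) 'cdcea': from fail(8)=11 chase 'a': 11 ⇒ 12;  out=∅∪out(12)={0}
  fail(10) 'cdceac': from fail(9)=12 chase 'c': 12 ⇒ 13;  out={2}∪out(13)={2,3}

Scan:
pos 0 'e': at 11
pos 1 'a': at 12  emit P0@[1:1]
pos 2 'c': at 13  emit P3@[0:2]
pos 3 'c': at 5 (fail-walked)
pos 4 'c': at 5 (fail-walked)
pos 5 'd': at 6
pos 6 'c': at 7
pos 7 'e': at 8
pos 8 'a': at 9  emit P0@[8:8]
pos 9 'c': at 10  emit P2@[4:9],P3@[7:9]
pos 10 'c': at 5 (fail-walked)
pos 11 'd': at 6
pos 12 'c': at 7
pos 13 'e': at 8
pos 14 'a': at 9  emit P0@[14:14]
pos 15 'c': at 10  emit P2@[10:15],P3@[13:15]
pos 16 'e': at 11 (fail-walked)
pos 17 'a': at 12  emit P0@[17:17]
pos 18 'd': at 0 (fail-walked)
pos 19 'c': at 5
pos 20 'c': at 5 (fail-walked)
pos 21 'd': at 6
pos 22 'c': at 7
pos 23 'e': at 8
pos 24 'a': at 9  emit P0@[24:24]
pos 25 'c': at 10  emit P2@[20:25],P3@[23:25]
pos 26 'c': at 5 (fail-walked)
pos 27 'd': at 6
pos 28 'c': at 7
pos 29 'e': at 8
pos 30 'a': at 9  emit P0@[30:30]
pos 31 'c': at 10  emit P2@[26:31],P3@[29:31]
pos 32 'c': at 5 (fail-walked)
pos 33 'd': at 6
pos 34 'c': at 7
pos 35 'e': at 8
pos 36 'a': at 9  emit P0@[36:36]
pos 37 'c': at 10  emit P2@[32:37],P3@[35:37]
pos 38 'e': at 11 (fail-walked)
pos 39 'a': at 12  emit P0@[39:39]
pos 40 'a': at 1 (fail-walked)  emit P0@[40:40]
pos 41 'a': at 1 (fail-walked)  emit P0@[41:41]
pos 42 'c': at 5 (fail-walked)

All matches (sorted): [[1,0],[2,3],[8,0],[9,2],[9,3],[14,0],[15,2],[15,3],[17,0],[24,0],[25,2],[25,3],[30,0],[31,2],[31,3],[36,0],[37,2],[37,3],[39,0],[40,0],[41,0]]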